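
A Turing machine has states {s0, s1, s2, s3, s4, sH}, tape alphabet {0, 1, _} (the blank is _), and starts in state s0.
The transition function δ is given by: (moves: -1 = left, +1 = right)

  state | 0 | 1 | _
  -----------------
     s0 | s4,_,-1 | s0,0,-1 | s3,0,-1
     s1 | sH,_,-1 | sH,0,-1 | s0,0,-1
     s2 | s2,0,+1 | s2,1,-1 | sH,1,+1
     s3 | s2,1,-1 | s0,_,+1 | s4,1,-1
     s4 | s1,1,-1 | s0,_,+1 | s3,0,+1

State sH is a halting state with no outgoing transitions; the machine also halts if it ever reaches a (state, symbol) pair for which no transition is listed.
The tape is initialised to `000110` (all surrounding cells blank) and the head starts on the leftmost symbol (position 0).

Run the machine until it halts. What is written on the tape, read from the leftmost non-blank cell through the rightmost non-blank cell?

state=s0 head=0 tape=______[0]00110   (s0,0)→(s4,_,-1)
state=s4 head=-1 tape=_____[_]_00110   (s4,_)→(s3,0,+1)
state=s3 head=0 tape=_____0[_]00110   (s3,_)→(s4,1,-1)
state=s4 head=-1 tape=_____[0]100110   (s4,0)→(s1,1,-1)
state=s1 head=-2 tape=____[_]1100110   (s1,_)→(s0,0,-1)
state=s0 head=-3 tape=___[_]01100110   (s0,_)→(s3,0,-1)
state=s3 head=-4 tape=__[_]001100110   (s3,_)→(s4,1,-1)
state=s4 head=-5 tape=_[_]1001100110   (s4,_)→(s3,0,+1)
state=s3 head=-4 tape=_0[1]001100110   (s3,1)→(s0,_,+1)
state=s0 head=-3 tape=_0_[0]01100110   (s0,0)→(s4,_,-1)
state=s4 head=-4 tape=_0[_]_01100110   (s4,_)→(s3,0,+1)
state=s3 head=-3 tape=_00[_]01100110   (s3,_)→(s4,1,-1)
state=s4 head=-4 tape=_0[0]101100110   (s4,0)→(s1,1,-1)
state=s1 head=-5 tape=_[0]1101100110   (s1,0)→(sH,_,-1)
state=sH head=-6 tape=[_]_1101100110
The non-blank tape span at halt is 1101100110.

1101100110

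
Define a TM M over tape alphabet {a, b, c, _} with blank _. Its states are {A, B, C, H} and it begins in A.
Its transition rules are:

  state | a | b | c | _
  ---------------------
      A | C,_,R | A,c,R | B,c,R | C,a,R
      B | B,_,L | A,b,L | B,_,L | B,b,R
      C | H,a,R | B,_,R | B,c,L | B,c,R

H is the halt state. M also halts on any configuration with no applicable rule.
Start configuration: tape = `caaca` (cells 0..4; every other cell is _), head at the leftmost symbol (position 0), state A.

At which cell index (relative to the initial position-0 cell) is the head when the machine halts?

5

A | __[c]aaca_   read c → write c, move R, go to B
B | __c[a]aca_   read a → write _, move L, go to B
B | __[c]_aca_   read c → write _, move L, go to B
B | _[_]__aca_   read _ → write b, move R, go to B
B | _b[_]_aca_   read _ → write b, move R, go to B
B | _bb[_]aca_   read _ → write b, move R, go to B
B | _bbb[a]ca_   read a → write _, move L, go to B
B | _bb[b]_ca_   read b → write b, move L, go to A
A | _b[b]b_ca_   read b → write c, move R, go to A
A | _bc[b]_ca_   read b → write c, move R, go to A
A | _bcc[_]ca_   read _ → write a, move R, go to C
C | _bcca[c]a_   read c → write c, move L, go to B
B | _bcc[a]ca_   read a → write _, move L, go to B
B | _bc[c]_ca_   read c → write _, move L, go to B
B | _b[c]__ca_   read c → write _, move L, go to B
B | _[b]___ca_   read b → write b, move L, go to A
A | [_]b___ca_   read _ → write a, move R, go to C
C | a[b]___ca_   read b → write _, move R, go to B
B | a_[_]__ca_   read _ → write b, move R, go to B
B | a_b[_]_ca_   read _ → write b, move R, go to B
B | a_bb[_]ca_   read _ → write b, move R, go to B
B | a_bbb[c]a_   read c → write _, move L, go to B
B | a_bb[b]_a_   read b → write b, move L, go to A
A | a_b[b]b_a_   read b → write c, move R, go to A
A | a_bc[b]_a_   read b → write c, move R, go to A
A | a_bcc[_]a_   read _ → write a, move R, go to C
C | a_bcca[a]_   read a → write a, move R, go to H
H | a_bccaa[_]
At halt the head is at cell 5.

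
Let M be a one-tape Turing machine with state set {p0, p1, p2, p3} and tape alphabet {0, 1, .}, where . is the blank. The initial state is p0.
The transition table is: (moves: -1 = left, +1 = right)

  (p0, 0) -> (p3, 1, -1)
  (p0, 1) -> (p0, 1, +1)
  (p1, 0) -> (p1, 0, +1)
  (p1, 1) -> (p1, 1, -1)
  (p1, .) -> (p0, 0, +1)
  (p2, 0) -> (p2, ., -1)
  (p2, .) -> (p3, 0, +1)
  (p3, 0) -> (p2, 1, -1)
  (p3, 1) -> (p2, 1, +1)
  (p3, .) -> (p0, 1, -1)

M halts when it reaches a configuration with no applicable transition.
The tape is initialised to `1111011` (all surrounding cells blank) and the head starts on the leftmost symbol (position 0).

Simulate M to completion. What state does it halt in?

p2

p0 | [1]111011   read 1 → write 1, move +1, go to p0
p0 | 1[1]11011   read 1 → write 1, move +1, go to p0
p0 | 11[1]1011   read 1 → write 1, move +1, go to p0
p0 | 111[1]011   read 1 → write 1, move +1, go to p0
p0 | 1111[0]11   read 0 → write 1, move -1, go to p3
p3 | 111[1]111   read 1 → write 1, move +1, go to p2
p2 | 1111[1]11
No transition is defined for (p2, 1); M halts in state p2.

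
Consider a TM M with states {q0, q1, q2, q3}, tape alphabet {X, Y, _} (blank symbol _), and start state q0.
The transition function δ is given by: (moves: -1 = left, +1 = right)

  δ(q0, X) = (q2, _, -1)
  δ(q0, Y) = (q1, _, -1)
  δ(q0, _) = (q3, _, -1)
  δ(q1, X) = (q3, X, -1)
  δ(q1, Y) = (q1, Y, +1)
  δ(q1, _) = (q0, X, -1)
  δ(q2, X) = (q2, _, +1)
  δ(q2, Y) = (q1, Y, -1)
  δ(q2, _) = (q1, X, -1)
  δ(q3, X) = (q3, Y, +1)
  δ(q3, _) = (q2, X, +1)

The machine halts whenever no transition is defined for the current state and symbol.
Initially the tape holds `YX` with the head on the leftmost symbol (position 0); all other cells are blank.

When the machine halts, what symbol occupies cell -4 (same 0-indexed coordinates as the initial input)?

Y

q0 | ____[Y]X__   read Y → write _, move -1, go to q1
q1 | ___[_]_X__   read _ → write X, move -1, go to q0
q0 | __[_]X_X__   read _ → write _, move -1, go to q3
q3 | _[_]_X_X__   read _ → write X, move +1, go to q2
q2 | _X[_]X_X__   read _ → write X, move -1, go to q1
q1 | _[X]XX_X__   read X → write X, move -1, go to q3
q3 | [_]XXX_X__   read _ → write X, move +1, go to q2
q2 | X[X]XX_X__   read X → write _, move +1, go to q2
q2 | X_[X]X_X__   read X → write _, move +1, go to q2
q2 | X__[X]_X__   read X → write _, move +1, go to q2
q2 | X___[_]X__   read _ → write X, move -1, go to q1
q1 | X__[_]XX__   read _ → write X, move -1, go to q0
q0 | X_[_]XXX__   read _ → write _, move -1, go to q3
q3 | X[_]_XXX__   read _ → write X, move +1, go to q2
q2 | XX[_]XXX__   read _ → write X, move -1, go to q1
q1 | X[X]XXXX__   read X → write X, move -1, go to q3
q3 | [X]XXXXX__   read X → write Y, move +1, go to q3
q3 | Y[X]XXXX__   read X → write Y, move +1, go to q3
q3 | YY[X]XXX__   read X → write Y, move +1, go to q3
q3 | YYY[X]XX__   read X → write Y, move +1, go to q3
q3 | YYYY[X]X__   read X → write Y, move +1, go to q3
q3 | YYYYY[X]__   read X → write Y, move +1, go to q3
q3 | YYYYYY[_]_   read _ → write X, move +1, go to q2
q2 | YYYYYYX[_]   read _ → write X, move -1, go to q1
q1 | YYYYYY[X]X   read X → write X, move -1, go to q3
q3 | YYYYY[Y]XX
Cell -4 holds Y when M halts.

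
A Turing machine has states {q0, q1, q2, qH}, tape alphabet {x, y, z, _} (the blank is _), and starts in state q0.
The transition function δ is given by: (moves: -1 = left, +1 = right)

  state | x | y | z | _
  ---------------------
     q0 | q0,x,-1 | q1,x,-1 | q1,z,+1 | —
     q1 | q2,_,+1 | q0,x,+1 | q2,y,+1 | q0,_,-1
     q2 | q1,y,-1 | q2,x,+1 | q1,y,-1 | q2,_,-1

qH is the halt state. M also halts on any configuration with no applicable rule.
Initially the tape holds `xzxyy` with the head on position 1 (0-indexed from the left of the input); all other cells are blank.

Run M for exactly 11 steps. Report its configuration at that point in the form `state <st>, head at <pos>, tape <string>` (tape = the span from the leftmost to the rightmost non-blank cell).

state q0, head at 2, tape xz__y

state=q0 head=1 tape=x[z]xyy_   (q0,z)→(q1,z,+1)
state=q1 head=2 tape=xz[x]yy_   (q1,x)→(q2,_,+1)
state=q2 head=3 tape=xz_[y]y_   (q2,y)→(q2,x,+1)
state=q2 head=4 tape=xz_x[y]_   (q2,y)→(q2,x,+1)
state=q2 head=5 tape=xz_xx[_]   (q2,_)→(q2,_,-1)
state=q2 head=4 tape=xz_x[x]_   (q2,x)→(q1,y,-1)
state=q1 head=3 tape=xz_[x]y_   (q1,x)→(q2,_,+1)
state=q2 head=4 tape=xz__[y]_   (q2,y)→(q2,x,+1)
state=q2 head=5 tape=xz__x[_]   (q2,_)→(q2,_,-1)
state=q2 head=4 tape=xz__[x]_   (q2,x)→(q1,y,-1)
state=q1 head=3 tape=xz_[_]y_   (q1,_)→(q0,_,-1)
state=q0 head=2 tape=xz[_]_y_
After 11 steps: state q0, head at 2, tape xz__y.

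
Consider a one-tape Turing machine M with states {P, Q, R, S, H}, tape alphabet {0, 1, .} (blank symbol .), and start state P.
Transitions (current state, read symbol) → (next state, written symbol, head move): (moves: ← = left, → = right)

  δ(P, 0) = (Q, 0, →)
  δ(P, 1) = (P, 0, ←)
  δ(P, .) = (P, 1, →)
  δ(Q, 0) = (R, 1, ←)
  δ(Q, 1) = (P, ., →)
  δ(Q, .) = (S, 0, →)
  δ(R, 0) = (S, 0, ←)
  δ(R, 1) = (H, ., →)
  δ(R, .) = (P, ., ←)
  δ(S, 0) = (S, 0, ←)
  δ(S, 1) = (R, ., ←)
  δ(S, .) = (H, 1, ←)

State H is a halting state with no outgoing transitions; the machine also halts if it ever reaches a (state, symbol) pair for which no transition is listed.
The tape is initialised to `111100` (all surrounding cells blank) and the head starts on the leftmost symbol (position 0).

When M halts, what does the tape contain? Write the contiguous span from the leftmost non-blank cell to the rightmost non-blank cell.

1010101

P | .[1]11100   read 1 → write 0, move ←, go to P
P | [.]011100   read . → write 1, move →, go to P
P | 1[0]11100   read 0 → write 0, move →, go to Q
Q | 10[1]1100   read 1 → write ., move →, go to P
P | 10.[1]100   read 1 → write 0, move ←, go to P
P | 10[.]0100   read . → write 1, move →, go to P
P | 101[0]100   read 0 → write 0, move →, go to Q
Q | 1010[1]00   read 1 → write ., move →, go to P
P | 1010.[0]0   read 0 → write 0, move →, go to Q
Q | 1010.0[0]   read 0 → write 1, move ←, go to R
R | 1010.[0]1   read 0 → write 0, move ←, go to S
S | 1010[.]01   read . → write 1, move ←, go to H
H | 101[0]101
The non-blank tape span at halt is 1010101.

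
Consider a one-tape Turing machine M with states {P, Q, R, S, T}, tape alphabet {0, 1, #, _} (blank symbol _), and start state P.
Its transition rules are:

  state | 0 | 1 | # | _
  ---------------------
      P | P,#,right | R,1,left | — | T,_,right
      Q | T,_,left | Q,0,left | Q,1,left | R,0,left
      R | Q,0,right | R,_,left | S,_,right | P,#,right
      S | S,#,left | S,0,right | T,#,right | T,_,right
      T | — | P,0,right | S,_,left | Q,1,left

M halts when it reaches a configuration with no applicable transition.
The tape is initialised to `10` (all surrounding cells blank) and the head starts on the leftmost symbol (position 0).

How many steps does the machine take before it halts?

P | ____[1]0_   read 1 → write 1, move left, go to R
R | ___[_]10_   read _ → write #, move right, go to P
P | ___#[1]0_   read 1 → write 1, move left, go to R
R | ___[#]10_   read # → write _, move right, go to S
S | ____[1]0_   read 1 → write 0, move right, go to S
S | ____0[0]_   read 0 → write #, move left, go to S
S | ____[0]#_   read 0 → write #, move left, go to S
S | ___[_]##_   read _ → write _, move right, go to T
T | ____[#]#_   read # → write _, move left, go to S
S | ___[_]_#_   read _ → write _, move right, go to T
T | ____[_]#_   read _ → write 1, move left, go to Q
Q | ___[_]1#_   read _ → write 0, move left, go to R
R | __[_]01#_   read _ → write #, move right, go to P
P | __#[0]1#_   read 0 → write #, move right, go to P
P | __##[1]#_   read 1 → write 1, move left, go to R
R | __#[#]1#_   read # → write _, move right, go to S
S | __#_[1]#_   read 1 → write 0, move right, go to S
S | __#_0[#]_   read # → write #, move right, go to T
T | __#_0#[_]   read _ → write 1, move left, go to Q
Q | __#_0[#]1   read # → write 1, move left, go to Q
Q | __#_[0]11   read 0 → write _, move left, go to T
T | __#[_]_11   read _ → write 1, move left, go to Q
Q | __[#]1_11   read # → write 1, move left, go to Q
Q | _[_]11_11   read _ → write 0, move left, go to R
R | [_]011_11   read _ → write #, move right, go to P
P | #[0]11_11   read 0 → write #, move right, go to P
P | ##[1]1_11   read 1 → write 1, move left, go to R
R | #[#]11_11   read # → write _, move right, go to S
S | #_[1]1_11   read 1 → write 0, move right, go to S
S | #_0[1]_11   read 1 → write 0, move right, go to S
S | #_00[_]11   read _ → write _, move right, go to T
T | #_00_[1]1   read 1 → write 0, move right, go to P
P | #_00_0[1]   read 1 → write 1, move left, go to R
R | #_00_[0]1   read 0 → write 0, move right, go to Q
Q | #_00_0[1]   read 1 → write 0, move left, go to Q
Q | #_00_[0]0   read 0 → write _, move left, go to T
T | #_00[_]_0   read _ → write 1, move left, go to Q
Q | #_0[0]1_0   read 0 → write _, move left, go to T
T | #_[0]_1_0
M halts after 38 transitions.

38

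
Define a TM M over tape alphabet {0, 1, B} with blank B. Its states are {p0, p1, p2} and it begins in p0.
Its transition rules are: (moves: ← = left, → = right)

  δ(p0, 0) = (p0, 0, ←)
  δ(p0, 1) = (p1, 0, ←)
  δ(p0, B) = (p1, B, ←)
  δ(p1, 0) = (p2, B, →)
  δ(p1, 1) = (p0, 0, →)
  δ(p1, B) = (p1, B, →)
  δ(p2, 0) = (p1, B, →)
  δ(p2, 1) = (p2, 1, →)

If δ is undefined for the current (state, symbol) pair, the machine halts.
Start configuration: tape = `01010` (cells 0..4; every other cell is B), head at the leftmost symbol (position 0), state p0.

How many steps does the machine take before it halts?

state=p0 head=0 tape=BB[0]1010   (p0,0)→(p0,0,←)
state=p0 head=-1 tape=B[B]01010   (p0,B)→(p1,B,←)
state=p1 head=-2 tape=[B]B01010   (p1,B)→(p1,B,→)
state=p1 head=-1 tape=B[B]01010   (p1,B)→(p1,B,→)
state=p1 head=0 tape=BB[0]1010   (p1,0)→(p2,B,→)
state=p2 head=1 tape=BBB[1]010   (p2,1)→(p2,1,→)
state=p2 head=2 tape=BBB1[0]10   (p2,0)→(p1,B,→)
state=p1 head=3 tape=BBB1B[1]0   (p1,1)→(p0,0,→)
state=p0 head=4 tape=BBB1B0[0]   (p0,0)→(p0,0,←)
state=p0 head=3 tape=BBB1B[0]0   (p0,0)→(p0,0,←)
state=p0 head=2 tape=BBB1[B]00   (p0,B)→(p1,B,←)
state=p1 head=1 tape=BBB[1]B00   (p1,1)→(p0,0,→)
state=p0 head=2 tape=BBB0[B]00   (p0,B)→(p1,B,←)
state=p1 head=1 tape=BBB[0]B00   (p1,0)→(p2,B,→)
state=p2 head=2 tape=BBBB[B]00
M halts after 14 transitions.

14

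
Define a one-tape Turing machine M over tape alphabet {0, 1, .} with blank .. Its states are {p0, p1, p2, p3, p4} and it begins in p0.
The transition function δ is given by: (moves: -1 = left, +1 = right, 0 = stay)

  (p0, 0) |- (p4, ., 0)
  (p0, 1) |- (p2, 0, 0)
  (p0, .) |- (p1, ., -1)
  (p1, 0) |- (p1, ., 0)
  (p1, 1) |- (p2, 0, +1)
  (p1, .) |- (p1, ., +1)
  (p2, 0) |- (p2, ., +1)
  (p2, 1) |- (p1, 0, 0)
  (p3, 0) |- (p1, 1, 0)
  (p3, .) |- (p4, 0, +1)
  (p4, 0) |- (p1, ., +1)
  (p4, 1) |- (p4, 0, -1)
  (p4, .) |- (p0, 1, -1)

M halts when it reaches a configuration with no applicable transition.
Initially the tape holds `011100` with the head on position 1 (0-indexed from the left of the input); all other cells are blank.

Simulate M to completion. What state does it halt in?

p0 | 0[1]1100.   read 1 → write 0, move 0, go to p2
p2 | 0[0]1100.   read 0 → write ., move +1, go to p2
p2 | 0.[1]100.   read 1 → write 0, move 0, go to p1
p1 | 0.[0]100.   read 0 → write ., move 0, go to p1
p1 | 0.[.]100.   read . → write ., move +1, go to p1
p1 | 0..[1]00.   read 1 → write 0, move +1, go to p2
p2 | 0..0[0]0.   read 0 → write ., move +1, go to p2
p2 | 0..0.[0].   read 0 → write ., move +1, go to p2
p2 | 0..0..[.]
No transition is defined for (p2, .); M halts in state p2.

p2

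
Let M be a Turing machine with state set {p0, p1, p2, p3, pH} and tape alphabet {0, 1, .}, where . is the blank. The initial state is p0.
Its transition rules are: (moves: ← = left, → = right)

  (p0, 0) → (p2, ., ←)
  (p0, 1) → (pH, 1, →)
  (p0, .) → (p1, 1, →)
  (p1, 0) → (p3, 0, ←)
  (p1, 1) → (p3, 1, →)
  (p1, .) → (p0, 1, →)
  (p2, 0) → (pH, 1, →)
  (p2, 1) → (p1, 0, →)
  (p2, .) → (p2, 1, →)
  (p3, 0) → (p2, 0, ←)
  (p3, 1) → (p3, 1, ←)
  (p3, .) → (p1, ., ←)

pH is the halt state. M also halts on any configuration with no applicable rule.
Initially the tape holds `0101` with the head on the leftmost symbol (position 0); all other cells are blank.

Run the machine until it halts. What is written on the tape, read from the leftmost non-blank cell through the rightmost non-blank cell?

p0 | ..[0]101   read 0 → write ., move ←, go to p2
p2 | .[.].101   read . → write 1, move →, go to p2
p2 | .1[.]101   read . → write 1, move →, go to p2
p2 | .11[1]01   read 1 → write 0, move →, go to p1
p1 | .110[0]1   read 0 → write 0, move ←, go to p3
p3 | .11[0]01   read 0 → write 0, move ←, go to p2
p2 | .1[1]001   read 1 → write 0, move →, go to p1
p1 | .10[0]01   read 0 → write 0, move ←, go to p3
p3 | .1[0]001   read 0 → write 0, move ←, go to p2
p2 | .[1]0001   read 1 → write 0, move →, go to p1
p1 | .0[0]001   read 0 → write 0, move ←, go to p3
p3 | .[0]0001   read 0 → write 0, move ←, go to p2
p2 | [.]00001   read . → write 1, move →, go to p2
p2 | 1[0]0001   read 0 → write 1, move →, go to pH
pH | 11[0]001
The non-blank tape span at halt is 110001.

110001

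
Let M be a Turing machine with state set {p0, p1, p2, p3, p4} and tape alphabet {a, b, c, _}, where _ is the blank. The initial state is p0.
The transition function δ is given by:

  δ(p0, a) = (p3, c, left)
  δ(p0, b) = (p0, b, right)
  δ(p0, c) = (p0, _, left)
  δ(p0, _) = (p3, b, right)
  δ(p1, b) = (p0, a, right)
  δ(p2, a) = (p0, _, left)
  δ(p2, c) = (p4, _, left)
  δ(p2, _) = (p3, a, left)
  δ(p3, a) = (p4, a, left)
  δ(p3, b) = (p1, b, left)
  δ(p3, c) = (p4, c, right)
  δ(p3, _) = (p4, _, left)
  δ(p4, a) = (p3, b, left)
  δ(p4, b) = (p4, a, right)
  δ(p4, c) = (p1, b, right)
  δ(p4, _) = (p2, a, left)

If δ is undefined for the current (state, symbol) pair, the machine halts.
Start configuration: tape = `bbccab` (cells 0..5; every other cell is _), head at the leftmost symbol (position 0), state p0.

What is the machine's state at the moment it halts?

p0 | [b]bccab_   read b → write b, move right, go to p0
p0 | b[b]ccab_   read b → write b, move right, go to p0
p0 | bb[c]cab_   read c → write _, move left, go to p0
p0 | b[b]_cab_   read b → write b, move right, go to p0
p0 | bb[_]cab_   read _ → write b, move right, go to p3
p3 | bbb[c]ab_   read c → write c, move right, go to p4
p4 | bbbc[a]b_   read a → write b, move left, go to p3
p3 | bbb[c]bb_   read c → write c, move right, go to p4
p4 | bbbc[b]b_   read b → write a, move right, go to p4
p4 | bbbca[b]_   read b → write a, move right, go to p4
p4 | bbbcaa[_]   read _ → write a, move left, go to p2
p2 | bbbca[a]a   read a → write _, move left, go to p0
p0 | bbbc[a]_a   read a → write c, move left, go to p3
p3 | bbb[c]c_a   read c → write c, move right, go to p4
p4 | bbbc[c]_a   read c → write b, move right, go to p1
p1 | bbbcb[_]a
No transition is defined for (p1, _); M halts in state p1.

p1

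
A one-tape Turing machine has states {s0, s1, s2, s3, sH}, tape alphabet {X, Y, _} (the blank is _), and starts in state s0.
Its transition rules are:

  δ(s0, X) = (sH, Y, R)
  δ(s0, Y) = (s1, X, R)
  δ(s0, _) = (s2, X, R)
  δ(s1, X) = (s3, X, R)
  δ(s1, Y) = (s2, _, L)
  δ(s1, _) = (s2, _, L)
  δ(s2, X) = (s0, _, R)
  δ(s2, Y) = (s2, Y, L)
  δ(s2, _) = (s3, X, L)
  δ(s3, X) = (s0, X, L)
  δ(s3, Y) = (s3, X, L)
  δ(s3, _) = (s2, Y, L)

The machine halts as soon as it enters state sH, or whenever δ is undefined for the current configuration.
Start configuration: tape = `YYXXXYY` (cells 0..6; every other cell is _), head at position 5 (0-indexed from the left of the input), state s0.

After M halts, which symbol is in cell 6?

_

s0 | YYXXX[Y]Y__   read Y → write X, move R, go to s1
s1 | YYXXXX[Y]__   read Y → write _, move L, go to s2
s2 | YYXXX[X]___   read X → write _, move R, go to s0
s0 | YYXXX_[_]__   read _ → write X, move R, go to s2
s2 | YYXXX_X[_]_   read _ → write X, move L, go to s3
s3 | YYXXX_[X]X_   read X → write X, move L, go to s0
s0 | YYXXX[_]XX_   read _ → write X, move R, go to s2
s2 | YYXXXX[X]X_   read X → write _, move R, go to s0
s0 | YYXXXX_[X]_   read X → write Y, move R, go to sH
sH | YYXXXX_Y[_]
Cell 6 holds _ when M halts.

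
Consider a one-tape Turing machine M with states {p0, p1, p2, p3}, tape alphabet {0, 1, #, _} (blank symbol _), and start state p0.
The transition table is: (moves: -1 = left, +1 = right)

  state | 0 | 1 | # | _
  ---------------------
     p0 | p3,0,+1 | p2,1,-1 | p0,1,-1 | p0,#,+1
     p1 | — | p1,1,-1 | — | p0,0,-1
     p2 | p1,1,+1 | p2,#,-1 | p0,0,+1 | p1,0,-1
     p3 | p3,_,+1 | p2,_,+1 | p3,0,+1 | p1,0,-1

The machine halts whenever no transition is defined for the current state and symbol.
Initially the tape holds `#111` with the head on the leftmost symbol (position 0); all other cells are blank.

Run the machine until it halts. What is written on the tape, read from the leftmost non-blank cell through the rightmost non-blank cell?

state=p0 head=0 tape=___[#]111   (p0,#)→(p0,1,-1)
state=p0 head=-1 tape=__[_]1111   (p0,_)→(p0,#,+1)
state=p0 head=0 tape=__#[1]111   (p0,1)→(p2,1,-1)
state=p2 head=-1 tape=__[#]1111   (p2,#)→(p0,0,+1)
state=p0 head=0 tape=__0[1]111   (p0,1)→(p2,1,-1)
state=p2 head=-1 tape=__[0]1111   (p2,0)→(p1,1,+1)
state=p1 head=0 tape=__1[1]111   (p1,1)→(p1,1,-1)
state=p1 head=-1 tape=__[1]1111   (p1,1)→(p1,1,-1)
state=p1 head=-2 tape=_[_]11111   (p1,_)→(p0,0,-1)
state=p0 head=-3 tape=[_]011111   (p0,_)→(p0,#,+1)
state=p0 head=-2 tape=#[0]11111   (p0,0)→(p3,0,+1)
state=p3 head=-1 tape=#0[1]1111   (p3,1)→(p2,_,+1)
state=p2 head=0 tape=#0_[1]111   (p2,1)→(p2,#,-1)
state=p2 head=-1 tape=#0[_]#111   (p2,_)→(p1,0,-1)
state=p1 head=-2 tape=#[0]0#111
The non-blank tape span at halt is #00#111.

#00#111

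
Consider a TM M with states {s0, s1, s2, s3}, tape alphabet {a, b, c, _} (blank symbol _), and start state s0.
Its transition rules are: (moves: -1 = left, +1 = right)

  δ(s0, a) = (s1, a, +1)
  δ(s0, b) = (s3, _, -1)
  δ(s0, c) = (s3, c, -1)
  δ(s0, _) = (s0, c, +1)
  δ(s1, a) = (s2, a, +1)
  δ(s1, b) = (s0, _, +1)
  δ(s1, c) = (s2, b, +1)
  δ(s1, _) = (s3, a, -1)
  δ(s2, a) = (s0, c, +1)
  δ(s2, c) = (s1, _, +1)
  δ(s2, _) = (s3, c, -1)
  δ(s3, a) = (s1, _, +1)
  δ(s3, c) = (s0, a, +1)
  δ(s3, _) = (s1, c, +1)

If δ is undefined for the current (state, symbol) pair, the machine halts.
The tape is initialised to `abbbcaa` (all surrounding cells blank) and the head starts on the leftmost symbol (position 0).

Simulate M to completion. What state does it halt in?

s3

state=s0 head=0 tape=[a]bbbcaa___   (s0,a)→(s1,a,+1)
state=s1 head=1 tape=a[b]bbcaa___   (s1,b)→(s0,_,+1)
state=s0 head=2 tape=a_[b]bcaa___   (s0,b)→(s3,_,-1)
state=s3 head=1 tape=a[_]_bcaa___   (s3,_)→(s1,c,+1)
state=s1 head=2 tape=ac[_]bcaa___   (s1,_)→(s3,a,-1)
state=s3 head=1 tape=a[c]abcaa___   (s3,c)→(s0,a,+1)
state=s0 head=2 tape=aa[a]bcaa___   (s0,a)→(s1,a,+1)
state=s1 head=3 tape=aaa[b]caa___   (s1,b)→(s0,_,+1)
state=s0 head=4 tape=aaa_[c]aa___   (s0,c)→(s3,c,-1)
state=s3 head=3 tape=aaa[_]caa___   (s3,_)→(s1,c,+1)
state=s1 head=4 tape=aaac[c]aa___   (s1,c)→(s2,b,+1)
state=s2 head=5 tape=aaacb[a]a___   (s2,a)→(s0,c,+1)
state=s0 head=6 tape=aaacbc[a]___   (s0,a)→(s1,a,+1)
state=s1 head=7 tape=aaacbca[_]__   (s1,_)→(s3,a,-1)
state=s3 head=6 tape=aaacbc[a]a__   (s3,a)→(s1,_,+1)
state=s1 head=7 tape=aaacbc_[a]__   (s1,a)→(s2,a,+1)
state=s2 head=8 tape=aaacbc_a[_]_   (s2,_)→(s3,c,-1)
state=s3 head=7 tape=aaacbc_[a]c_   (s3,a)→(s1,_,+1)
state=s1 head=8 tape=aaacbc__[c]_   (s1,c)→(s2,b,+1)
state=s2 head=9 tape=aaacbc__b[_]   (s2,_)→(s3,c,-1)
state=s3 head=8 tape=aaacbc__[b]c
No transition is defined for (s3, b); M halts in state s3.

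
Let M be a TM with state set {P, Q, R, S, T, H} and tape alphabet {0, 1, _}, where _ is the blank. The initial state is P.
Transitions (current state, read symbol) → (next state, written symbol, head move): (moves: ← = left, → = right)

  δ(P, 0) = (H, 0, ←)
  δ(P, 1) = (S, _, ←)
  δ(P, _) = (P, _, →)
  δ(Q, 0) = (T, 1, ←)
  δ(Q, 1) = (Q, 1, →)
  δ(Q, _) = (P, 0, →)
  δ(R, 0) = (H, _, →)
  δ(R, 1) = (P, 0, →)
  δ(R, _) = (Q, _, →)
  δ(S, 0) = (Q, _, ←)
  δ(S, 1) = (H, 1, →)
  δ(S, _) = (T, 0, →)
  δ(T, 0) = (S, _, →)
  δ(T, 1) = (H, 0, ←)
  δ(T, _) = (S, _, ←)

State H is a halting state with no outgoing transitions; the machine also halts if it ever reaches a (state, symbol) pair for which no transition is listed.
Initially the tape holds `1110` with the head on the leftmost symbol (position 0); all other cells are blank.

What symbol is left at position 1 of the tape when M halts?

P | __[1]110   read 1 → write _, move ←, go to S
S | _[_]_110   read _ → write 0, move →, go to T
T | _0[_]110   read _ → write _, move ←, go to S
S | _[0]_110   read 0 → write _, move ←, go to Q
Q | [_]__110   read _ → write 0, move →, go to P
P | 0[_]_110   read _ → write _, move →, go to P
P | 0_[_]110   read _ → write _, move →, go to P
P | 0__[1]10   read 1 → write _, move ←, go to S
S | 0_[_]_10   read _ → write 0, move →, go to T
T | 0_0[_]10   read _ → write _, move ←, go to S
S | 0_[0]_10   read 0 → write _, move ←, go to Q
Q | 0[_]__10   read _ → write 0, move →, go to P
P | 00[_]_10   read _ → write _, move →, go to P
P | 00_[_]10   read _ → write _, move →, go to P
P | 00__[1]0   read 1 → write _, move ←, go to S
S | 00_[_]_0   read _ → write 0, move →, go to T
T | 00_0[_]0   read _ → write _, move ←, go to S
S | 00_[0]_0   read 0 → write _, move ←, go to Q
Q | 00[_]__0   read _ → write 0, move →, go to P
P | 000[_]_0   read _ → write _, move →, go to P
P | 000_[_]0   read _ → write _, move →, go to P
P | 000__[0]   read 0 → write 0, move ←, go to H
H | 000_[_]0
Cell 1 holds _ when M halts.

_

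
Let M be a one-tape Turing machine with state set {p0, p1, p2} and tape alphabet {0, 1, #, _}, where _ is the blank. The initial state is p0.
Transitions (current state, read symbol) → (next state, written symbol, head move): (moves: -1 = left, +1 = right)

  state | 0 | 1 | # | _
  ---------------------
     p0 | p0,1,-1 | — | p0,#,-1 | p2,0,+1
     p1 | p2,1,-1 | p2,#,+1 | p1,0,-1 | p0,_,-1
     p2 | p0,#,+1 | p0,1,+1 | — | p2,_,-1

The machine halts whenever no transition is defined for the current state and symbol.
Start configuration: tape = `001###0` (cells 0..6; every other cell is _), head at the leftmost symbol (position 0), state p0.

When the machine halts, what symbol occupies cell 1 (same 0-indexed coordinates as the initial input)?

p0 | _[0]01###0   read 0 → write 1, move -1, go to p0
p0 | [_]101###0   read _ → write 0, move +1, go to p2
p2 | 0[1]01###0   read 1 → write 1, move +1, go to p0
p0 | 01[0]1###0   read 0 → write 1, move -1, go to p0
p0 | 0[1]11###0
Cell 1 holds 1 when M halts.

1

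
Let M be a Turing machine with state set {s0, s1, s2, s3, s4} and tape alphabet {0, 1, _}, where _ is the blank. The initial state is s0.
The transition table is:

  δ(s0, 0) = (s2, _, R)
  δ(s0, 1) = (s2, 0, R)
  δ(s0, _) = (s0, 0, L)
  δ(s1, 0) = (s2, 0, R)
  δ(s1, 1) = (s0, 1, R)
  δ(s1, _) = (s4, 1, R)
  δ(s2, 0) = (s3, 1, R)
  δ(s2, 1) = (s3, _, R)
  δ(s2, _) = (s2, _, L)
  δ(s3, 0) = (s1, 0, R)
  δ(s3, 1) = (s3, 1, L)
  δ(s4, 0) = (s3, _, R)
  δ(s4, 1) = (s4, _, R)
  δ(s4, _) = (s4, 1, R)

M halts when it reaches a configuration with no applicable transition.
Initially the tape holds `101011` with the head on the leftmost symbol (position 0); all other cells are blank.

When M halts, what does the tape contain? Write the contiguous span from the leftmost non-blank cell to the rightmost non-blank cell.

s0 | [1]01011_   read 1 → write 0, move R, go to s2
s2 | 0[0]1011_   read 0 → write 1, move R, go to s3
s3 | 01[1]011_   read 1 → write 1, move L, go to s3
s3 | 0[1]1011_   read 1 → write 1, move L, go to s3
s3 | [0]11011_   read 0 → write 0, move R, go to s1
s1 | 0[1]1011_   read 1 → write 1, move R, go to s0
s0 | 01[1]011_   read 1 → write 0, move R, go to s2
s2 | 010[0]11_   read 0 → write 1, move R, go to s3
s3 | 0101[1]1_   read 1 → write 1, move L, go to s3
s3 | 010[1]11_   read 1 → write 1, move L, go to s3
s3 | 01[0]111_   read 0 → write 0, move R, go to s1
s1 | 010[1]11_   read 1 → write 1, move R, go to s0
s0 | 0101[1]1_   read 1 → write 0, move R, go to s2
s2 | 01010[1]_   read 1 → write _, move R, go to s3
s3 | 01010_[_]
The non-blank tape span at halt is 01010.

01010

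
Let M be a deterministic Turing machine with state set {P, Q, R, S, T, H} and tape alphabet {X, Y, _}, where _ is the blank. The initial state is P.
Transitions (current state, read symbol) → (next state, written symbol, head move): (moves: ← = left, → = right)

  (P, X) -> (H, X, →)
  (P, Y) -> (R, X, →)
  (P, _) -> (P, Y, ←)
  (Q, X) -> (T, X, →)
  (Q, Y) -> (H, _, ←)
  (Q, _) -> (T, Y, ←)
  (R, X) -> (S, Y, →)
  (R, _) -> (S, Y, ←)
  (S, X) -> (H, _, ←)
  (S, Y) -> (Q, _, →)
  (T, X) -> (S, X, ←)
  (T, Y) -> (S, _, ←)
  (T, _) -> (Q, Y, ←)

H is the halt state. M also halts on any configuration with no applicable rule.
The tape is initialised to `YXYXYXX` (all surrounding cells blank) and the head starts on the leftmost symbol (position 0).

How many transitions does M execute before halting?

state=P head=0 tape=[Y]XYXYXX   (P,Y)→(R,X,→)
state=R head=1 tape=X[X]YXYXX   (R,X)→(S,Y,→)
state=S head=2 tape=XY[Y]XYXX   (S,Y)→(Q,_,→)
state=Q head=3 tape=XY_[X]YXX   (Q,X)→(T,X,→)
state=T head=4 tape=XY_X[Y]XX   (T,Y)→(S,_,←)
state=S head=3 tape=XY_[X]_XX   (S,X)→(H,_,←)
state=H head=2 tape=XY[_]__XX
M halts after 6 transitions.

6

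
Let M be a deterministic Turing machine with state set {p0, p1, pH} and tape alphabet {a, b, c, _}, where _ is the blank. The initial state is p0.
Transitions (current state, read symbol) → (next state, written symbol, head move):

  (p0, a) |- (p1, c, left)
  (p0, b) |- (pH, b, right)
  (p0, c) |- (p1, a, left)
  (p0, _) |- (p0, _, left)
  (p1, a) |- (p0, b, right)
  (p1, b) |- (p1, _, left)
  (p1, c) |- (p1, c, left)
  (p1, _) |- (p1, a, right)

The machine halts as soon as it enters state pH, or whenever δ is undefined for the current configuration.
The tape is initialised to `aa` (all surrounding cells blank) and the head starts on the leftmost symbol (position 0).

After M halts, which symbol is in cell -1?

state=p0 head=0 tape=__[a]a   (p0,a)→(p1,c,left)
state=p1 head=-1 tape=_[_]ca   (p1,_)→(p1,a,right)
state=p1 head=0 tape=_a[c]a   (p1,c)→(p1,c,left)
state=p1 head=-1 tape=_[a]ca   (p1,a)→(p0,b,right)
state=p0 head=0 tape=_b[c]a   (p0,c)→(p1,a,left)
state=p1 head=-1 tape=_[b]aa   (p1,b)→(p1,_,left)
state=p1 head=-2 tape=[_]_aa   (p1,_)→(p1,a,right)
state=p1 head=-1 tape=a[_]aa   (p1,_)→(p1,a,right)
state=p1 head=0 tape=aa[a]a   (p1,a)→(p0,b,right)
state=p0 head=1 tape=aab[a]   (p0,a)→(p1,c,left)
state=p1 head=0 tape=aa[b]c   (p1,b)→(p1,_,left)
state=p1 head=-1 tape=a[a]_c   (p1,a)→(p0,b,right)
state=p0 head=0 tape=ab[_]c   (p0,_)→(p0,_,left)
state=p0 head=-1 tape=a[b]_c   (p0,b)→(pH,b,right)
state=pH head=0 tape=ab[_]c
Cell -1 holds b when M halts.

b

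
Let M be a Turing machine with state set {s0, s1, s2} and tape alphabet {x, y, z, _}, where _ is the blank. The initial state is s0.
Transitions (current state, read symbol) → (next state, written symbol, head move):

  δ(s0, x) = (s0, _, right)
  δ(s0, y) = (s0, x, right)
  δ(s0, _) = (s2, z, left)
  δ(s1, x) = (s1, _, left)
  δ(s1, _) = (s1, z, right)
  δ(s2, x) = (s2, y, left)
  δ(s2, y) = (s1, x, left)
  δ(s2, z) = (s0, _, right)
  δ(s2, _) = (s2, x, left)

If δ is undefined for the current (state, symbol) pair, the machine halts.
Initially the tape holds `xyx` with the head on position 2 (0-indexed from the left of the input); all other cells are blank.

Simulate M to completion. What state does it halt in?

s1

s0 | _xy[x]_   read x → write _, move right, go to s0
s0 | _xy_[_]   read _ → write z, move left, go to s2
s2 | _xy[_]z   read _ → write x, move left, go to s2
s2 | _x[y]xz   read y → write x, move left, go to s1
s1 | _[x]xxz   read x → write _, move left, go to s1
s1 | [_]_xxz   read _ → write z, move right, go to s1
s1 | z[_]xxz   read _ → write z, move right, go to s1
s1 | zz[x]xz   read x → write _, move left, go to s1
s1 | z[z]_xz
No transition is defined for (s1, z); M halts in state s1.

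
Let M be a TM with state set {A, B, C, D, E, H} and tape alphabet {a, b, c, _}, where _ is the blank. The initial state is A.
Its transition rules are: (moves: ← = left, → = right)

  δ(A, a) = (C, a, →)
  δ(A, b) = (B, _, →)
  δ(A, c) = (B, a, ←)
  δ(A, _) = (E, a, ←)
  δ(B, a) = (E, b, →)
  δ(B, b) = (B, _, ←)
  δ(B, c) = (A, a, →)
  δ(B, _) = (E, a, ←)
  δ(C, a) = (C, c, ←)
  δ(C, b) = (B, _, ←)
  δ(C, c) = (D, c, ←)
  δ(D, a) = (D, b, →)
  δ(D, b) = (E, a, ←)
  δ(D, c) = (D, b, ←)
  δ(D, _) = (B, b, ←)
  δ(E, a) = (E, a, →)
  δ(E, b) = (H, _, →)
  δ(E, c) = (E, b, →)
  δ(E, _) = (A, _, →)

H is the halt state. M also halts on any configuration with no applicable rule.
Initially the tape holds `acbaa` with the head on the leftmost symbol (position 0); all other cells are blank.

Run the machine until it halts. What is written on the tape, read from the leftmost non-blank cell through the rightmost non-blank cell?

state=A head=0 tape=_[a]cbaa___   (A,a)→(C,a,→)
state=C head=1 tape=_a[c]baa___   (C,c)→(D,c,←)
state=D head=0 tape=_[a]cbaa___   (D,a)→(D,b,→)
state=D head=1 tape=_b[c]baa___   (D,c)→(D,b,←)
state=D head=0 tape=_[b]bbaa___   (D,b)→(E,a,←)
state=E head=-1 tape=[_]abbaa___   (E,_)→(A,_,→)
state=A head=0 tape=_[a]bbaa___   (A,a)→(C,a,→)
state=C head=1 tape=_a[b]baa___   (C,b)→(B,_,←)
state=B head=0 tape=_[a]_baa___   (B,a)→(E,b,→)
state=E head=1 tape=_b[_]baa___   (E,_)→(A,_,→)
state=A head=2 tape=_b_[b]aa___   (A,b)→(B,_,→)
state=B head=3 tape=_b__[a]a___   (B,a)→(E,b,→)
state=E head=4 tape=_b__b[a]___   (E,a)→(E,a,→)
state=E head=5 tape=_b__ba[_]__   (E,_)→(A,_,→)
state=A head=6 tape=_b__ba_[_]_   (A,_)→(E,a,←)
state=E head=5 tape=_b__ba[_]a_   (E,_)→(A,_,→)
state=A head=6 tape=_b__ba_[a]_   (A,a)→(C,a,→)
state=C head=7 tape=_b__ba_a[_]
The non-blank tape span at halt is b__ba_a.

b__ba_a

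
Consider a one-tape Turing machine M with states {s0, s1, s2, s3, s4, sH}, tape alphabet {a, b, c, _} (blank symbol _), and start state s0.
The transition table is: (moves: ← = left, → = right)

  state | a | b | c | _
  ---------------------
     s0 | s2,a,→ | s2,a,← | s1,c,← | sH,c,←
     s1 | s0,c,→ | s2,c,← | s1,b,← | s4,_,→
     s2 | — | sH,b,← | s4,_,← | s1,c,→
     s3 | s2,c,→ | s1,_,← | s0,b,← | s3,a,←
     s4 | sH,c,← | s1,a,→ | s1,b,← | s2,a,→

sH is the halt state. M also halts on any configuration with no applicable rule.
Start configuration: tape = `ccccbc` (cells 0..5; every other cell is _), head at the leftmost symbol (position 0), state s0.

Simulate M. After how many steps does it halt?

state=s0 head=0 tape=___[c]cccbc   (s0,c)→(s1,c,←)
state=s1 head=-1 tape=__[_]ccccbc   (s1,_)→(s4,_,→)
state=s4 head=0 tape=___[c]cccbc   (s4,c)→(s1,b,←)
state=s1 head=-1 tape=__[_]bcccbc   (s1,_)→(s4,_,→)
state=s4 head=0 tape=___[b]cccbc   (s4,b)→(s1,a,→)
state=s1 head=1 tape=___a[c]ccbc   (s1,c)→(s1,b,←)
state=s1 head=0 tape=___[a]bccbc   (s1,a)→(s0,c,→)
state=s0 head=1 tape=___c[b]ccbc   (s0,b)→(s2,a,←)
state=s2 head=0 tape=___[c]accbc   (s2,c)→(s4,_,←)
state=s4 head=-1 tape=__[_]_accbc   (s4,_)→(s2,a,→)
state=s2 head=0 tape=__a[_]accbc   (s2,_)→(s1,c,→)
state=s1 head=1 tape=__ac[a]ccbc   (s1,a)→(s0,c,→)
state=s0 head=2 tape=__acc[c]cbc   (s0,c)→(s1,c,←)
state=s1 head=1 tape=__ac[c]ccbc   (s1,c)→(s1,b,←)
state=s1 head=0 tape=__a[c]bccbc   (s1,c)→(s1,b,←)
state=s1 head=-1 tape=__[a]bbccbc   (s1,a)→(s0,c,→)
state=s0 head=0 tape=__c[b]bccbc   (s0,b)→(s2,a,←)
state=s2 head=-1 tape=__[c]abccbc   (s2,c)→(s4,_,←)
state=s4 head=-2 tape=_[_]_abccbc   (s4,_)→(s2,a,→)
state=s2 head=-1 tape=_a[_]abccbc   (s2,_)→(s1,c,→)
state=s1 head=0 tape=_ac[a]bccbc   (s1,a)→(s0,c,→)
state=s0 head=1 tape=_acc[b]ccbc   (s0,b)→(s2,a,←)
state=s2 head=0 tape=_ac[c]accbc   (s2,c)→(s4,_,←)
state=s4 head=-1 tape=_a[c]_accbc   (s4,c)→(s1,b,←)
state=s1 head=-2 tape=_[a]b_accbc   (s1,a)→(s0,c,→)
state=s0 head=-1 tape=_c[b]_accbc   (s0,b)→(s2,a,←)
state=s2 head=-2 tape=_[c]a_accbc   (s2,c)→(s4,_,←)
state=s4 head=-3 tape=[_]_a_accbc   (s4,_)→(s2,a,→)
state=s2 head=-2 tape=a[_]a_accbc   (s2,_)→(s1,c,→)
state=s1 head=-1 tape=ac[a]_accbc   (s1,a)→(s0,c,→)
state=s0 head=0 tape=acc[_]accbc   (s0,_)→(sH,c,←)
state=sH head=-1 tape=ac[c]caccbc
M halts after 31 transitions.

31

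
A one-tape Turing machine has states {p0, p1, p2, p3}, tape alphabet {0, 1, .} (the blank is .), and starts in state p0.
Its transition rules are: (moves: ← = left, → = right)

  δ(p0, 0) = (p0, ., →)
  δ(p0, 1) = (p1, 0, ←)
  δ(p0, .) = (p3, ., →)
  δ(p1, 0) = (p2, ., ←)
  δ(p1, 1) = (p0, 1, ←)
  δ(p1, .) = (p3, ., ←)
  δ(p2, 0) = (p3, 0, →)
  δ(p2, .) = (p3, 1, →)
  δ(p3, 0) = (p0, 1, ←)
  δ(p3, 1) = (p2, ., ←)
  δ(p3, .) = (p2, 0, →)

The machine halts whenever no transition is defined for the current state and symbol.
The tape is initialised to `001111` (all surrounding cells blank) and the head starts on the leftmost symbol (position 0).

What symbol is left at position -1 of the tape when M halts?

state=p0 head=0 tape=.[0]01111   (p0,0)→(p0,.,→)
state=p0 head=1 tape=..[0]1111   (p0,0)→(p0,.,→)
state=p0 head=2 tape=...[1]111   (p0,1)→(p1,0,←)
state=p1 head=1 tape=..[.]0111   (p1,.)→(p3,.,←)
state=p3 head=0 tape=.[.].0111   (p3,.)→(p2,0,→)
state=p2 head=1 tape=.0[.]0111   (p2,.)→(p3,1,→)
state=p3 head=2 tape=.01[0]111   (p3,0)→(p0,1,←)
state=p0 head=1 tape=.0[1]1111   (p0,1)→(p1,0,←)
state=p1 head=0 tape=.[0]01111   (p1,0)→(p2,.,←)
state=p2 head=-1 tape=[.].01111   (p2,.)→(p3,1,→)
state=p3 head=0 tape=1[.]01111   (p3,.)→(p2,0,→)
state=p2 head=1 tape=10[0]1111   (p2,0)→(p3,0,→)
state=p3 head=2 tape=100[1]111   (p3,1)→(p2,.,←)
state=p2 head=1 tape=10[0].111   (p2,0)→(p3,0,→)
state=p3 head=2 tape=100[.]111   (p3,.)→(p2,0,→)
state=p2 head=3 tape=1000[1]11
Cell -1 holds 1 when M halts.

1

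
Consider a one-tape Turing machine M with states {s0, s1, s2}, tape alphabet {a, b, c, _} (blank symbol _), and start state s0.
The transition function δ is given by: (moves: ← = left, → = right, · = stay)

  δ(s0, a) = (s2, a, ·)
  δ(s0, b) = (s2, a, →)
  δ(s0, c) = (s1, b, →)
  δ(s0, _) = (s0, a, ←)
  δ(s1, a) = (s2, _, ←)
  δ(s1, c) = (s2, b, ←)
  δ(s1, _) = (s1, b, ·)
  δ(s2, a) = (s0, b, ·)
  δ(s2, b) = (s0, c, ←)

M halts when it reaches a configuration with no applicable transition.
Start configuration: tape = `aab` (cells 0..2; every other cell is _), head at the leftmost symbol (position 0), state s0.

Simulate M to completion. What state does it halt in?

state=s0 head=0 tape=[a]ab   (s0,a)→(s2,a,·)
state=s2 head=0 tape=[a]ab   (s2,a)→(s0,b,·)
state=s0 head=0 tape=[b]ab   (s0,b)→(s2,a,→)
state=s2 head=1 tape=a[a]b   (s2,a)→(s0,b,·)
state=s0 head=1 tape=a[b]b   (s0,b)→(s2,a,→)
state=s2 head=2 tape=aa[b]   (s2,b)→(s0,c,←)
state=s0 head=1 tape=a[a]c   (s0,a)→(s2,a,·)
state=s2 head=1 tape=a[a]c   (s2,a)→(s0,b,·)
state=s0 head=1 tape=a[b]c   (s0,b)→(s2,a,→)
state=s2 head=2 tape=aa[c]
No transition is defined for (s2, c); M halts in state s2.

s2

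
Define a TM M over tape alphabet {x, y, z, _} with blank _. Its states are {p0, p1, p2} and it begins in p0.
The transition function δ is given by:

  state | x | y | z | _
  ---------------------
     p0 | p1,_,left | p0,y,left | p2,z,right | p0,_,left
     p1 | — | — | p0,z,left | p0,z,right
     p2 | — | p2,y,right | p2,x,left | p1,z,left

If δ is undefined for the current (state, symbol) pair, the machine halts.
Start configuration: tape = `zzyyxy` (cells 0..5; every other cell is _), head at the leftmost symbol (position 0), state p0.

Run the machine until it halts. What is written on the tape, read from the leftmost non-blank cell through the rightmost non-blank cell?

zzxxyyxy

p0 | __[z]zyyxy   read z → write z, move right, go to p2
p2 | __z[z]yyxy   read z → write x, move left, go to p2
p2 | __[z]xyyxy   read z → write x, move left, go to p2
p2 | _[_]xxyyxy   read _ → write z, move left, go to p1
p1 | [_]zxxyyxy   read _ → write z, move right, go to p0
p0 | z[z]xxyyxy   read z → write z, move right, go to p2
p2 | zz[x]xyyxy
The non-blank tape span at halt is zzxxyyxy.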